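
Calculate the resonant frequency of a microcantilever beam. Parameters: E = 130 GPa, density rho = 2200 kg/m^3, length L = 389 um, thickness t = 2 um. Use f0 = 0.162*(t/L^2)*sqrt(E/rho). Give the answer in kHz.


Step 1: Convert units to SI.
t_SI = 2e-6 m, L_SI = 389e-6 m
Step 2: Calculate sqrt(E/rho).
sqrt(130e9 / 2200) = 7687.06 m/s
Step 3: Compute f0.
f0 = 0.162 * 2e-6 / (389e-6)^2 * 7687.06 = 16459.1 Hz = 16.46 kHz


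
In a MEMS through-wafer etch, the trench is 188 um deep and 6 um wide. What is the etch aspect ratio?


Step 1: AR = depth / width
Step 2: AR = 188 / 6
AR = 31.3


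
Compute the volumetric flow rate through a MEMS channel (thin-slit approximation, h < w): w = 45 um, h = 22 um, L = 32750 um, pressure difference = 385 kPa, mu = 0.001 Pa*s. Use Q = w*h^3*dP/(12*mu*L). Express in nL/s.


Step 1: Convert all dimensions to SI (meters).
w = 45e-6 m, h = 22e-6 m, L = 32750e-6 m, dP = 385e3 Pa
Step 2: Q = w * h^3 * dP / (12 * mu * L)
Q = 45e-6 * (22e-6)^3 * 385e3 / (12 * 0.001 * 32750e-6) = 4.6940611e-10 m^3/s
Step 3: Convert Q from m^3/s to nL/s (1 m^3 = 1e12 nL, so multiply by 1e12).
Q = 469.406 nL/s


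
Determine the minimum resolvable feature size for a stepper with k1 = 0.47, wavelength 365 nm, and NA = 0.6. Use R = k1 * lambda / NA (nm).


Step 1: Identify values: k1 = 0.47, lambda = 365 nm, NA = 0.6
Step 2: R = k1 * lambda / NA
R = 0.47 * 365 / 0.6
R = 285.9 nm


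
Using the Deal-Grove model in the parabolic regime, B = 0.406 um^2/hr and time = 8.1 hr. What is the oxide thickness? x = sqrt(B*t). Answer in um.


Step 1: Compute B*t = 0.406 * 8.1 = 3.2886
Step 2: x = sqrt(3.2886)
x = 1.813 um


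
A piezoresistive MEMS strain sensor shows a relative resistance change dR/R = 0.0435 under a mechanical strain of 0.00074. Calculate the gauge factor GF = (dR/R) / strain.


Step 1: Identify values.
dR/R = 0.0435, strain = 0.00074
Step 2: GF = (dR/R) / strain = 0.0435 / 0.00074
GF = 58.8


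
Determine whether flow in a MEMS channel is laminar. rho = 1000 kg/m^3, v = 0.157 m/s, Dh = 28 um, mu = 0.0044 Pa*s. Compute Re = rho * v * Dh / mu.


Step 1: Convert Dh to meters: Dh = 28e-6 m
Step 2: Re = rho * v * Dh / mu
Re = 1000 * 0.157 * 28e-6 / 0.0044
Re = 0.999
Since Re = 0.999 is below ~2300, the flow is laminar.


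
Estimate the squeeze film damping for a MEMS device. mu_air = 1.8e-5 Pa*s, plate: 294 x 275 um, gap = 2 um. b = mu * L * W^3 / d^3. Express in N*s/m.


Step 1: Convert to SI.
L = 294e-6 m, W = 275e-6 m, d = 2e-6 m
Step 2: W^3 = (275e-6)^3 = 2.08e-11 m^3
Step 3: d^3 = (2e-6)^3 = 8.00e-18 m^3
Step 4: b = 1.8e-5 * 294e-6 * 2.08e-11 / 8.00e-18
b = 1.38e-02 N*s/m


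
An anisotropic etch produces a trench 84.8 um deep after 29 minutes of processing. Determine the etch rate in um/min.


Step 1: Etch rate = depth / time
Step 2: rate = 84.8 / 29
rate = 2.924 um/min


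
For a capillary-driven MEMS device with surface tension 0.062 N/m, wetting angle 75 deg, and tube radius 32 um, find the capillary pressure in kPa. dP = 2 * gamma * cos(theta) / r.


Step 1: cos(75 deg) = 0.2588
Step 2: Convert r to m: r = 32e-6 m
Step 3: dP = 2 * 0.062 * 0.2588 / 32e-6 = 1002.8 Pa
Step 4: Convert Pa to kPa (divide by 1000).
dP = 1.0 kPa


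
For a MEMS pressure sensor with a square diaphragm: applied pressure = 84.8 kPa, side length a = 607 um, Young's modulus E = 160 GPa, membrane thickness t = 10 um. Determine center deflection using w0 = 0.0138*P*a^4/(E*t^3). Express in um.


Step 1: Convert pressure to compatible units (E is in GPa, so P in GPa).
P = 84.8 kPa = 84.8e-6 GPa
Step 2: Compute numerator: 0.0138 * P * a^4.
a^4 = 607^4 = 135754665601
numerator = 0.0138 * 84.8e-6 * 135754665601 = 1.58866e+05
Step 3: Compute denominator: E * t^3 = 160 * 10^3 = 160000
Step 4: w0 = numerator / denominator = 1.58866e+05 / 160000 = 0.9929 um


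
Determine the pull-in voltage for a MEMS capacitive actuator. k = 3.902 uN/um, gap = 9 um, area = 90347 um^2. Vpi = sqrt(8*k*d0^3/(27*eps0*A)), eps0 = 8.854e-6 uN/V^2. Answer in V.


Step 1: Compute numerator: 8 * k * d0^3 = 8 * 3.902 * 9^3 = 22756.464
Step 2: Compute denominator: 27 * eps0 * A = 27 * 8.854e-6 * 90347 = 21.598173
Step 3: Vpi = sqrt(22756.464 / 21.598173)
Vpi = 32.46 V


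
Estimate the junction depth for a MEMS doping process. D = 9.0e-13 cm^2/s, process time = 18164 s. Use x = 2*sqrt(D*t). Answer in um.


Step 1: Compute D*t = 9.0e-13 * 18164 = 1.63476e-08 cm^2
Step 2: sqrt(D*t) = 1.27858e-04 cm
Step 3: x = 2 * 1.27858e-04 cm = 2.55716e-04 cm
Step 4: Convert to um (1 cm = 1e4 um): x = 2.557 um


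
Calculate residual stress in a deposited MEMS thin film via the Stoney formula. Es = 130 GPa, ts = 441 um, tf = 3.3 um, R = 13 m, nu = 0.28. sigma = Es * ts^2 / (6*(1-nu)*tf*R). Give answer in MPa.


Step 1: Compute numerator: Es * ts^2 = 130 * 441^2 = 25282530 (GPa*um^2)
Step 2: Compute denominator (R in um): 6*(1-nu)*tf*R = 6*0.72*3.3*13e6 = 185328000.0 (um^2)
Step 3: sigma (GPa) = 25282530 / 185328000.0 = 1.3642e-01 GPa
Step 4: Convert to MPa (x1000): sigma = 136.4 MPa


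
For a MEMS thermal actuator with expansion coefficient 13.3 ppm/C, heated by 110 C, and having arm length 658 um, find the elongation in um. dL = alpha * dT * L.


Step 1: Convert CTE: alpha = 13.3 ppm/C = 13.3e-6 /C
Step 2: dL = 13.3e-6 * 110 * 658
dL = 0.9627 um


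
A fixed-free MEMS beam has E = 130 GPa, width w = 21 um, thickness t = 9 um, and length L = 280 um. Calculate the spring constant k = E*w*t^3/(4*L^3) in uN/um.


Step 1: Convert E to consistent units (1 GPa = 1000 uN/um^2).
E = 130 GPa = 130000 uN/um^2
Step 2: Compute t^3 = 9^3 = 729
Step 3: Compute L^3 = 280^3 = 21952000
Step 4: k = 130000 * 21 * 729 / (4 * 21952000)
k = 22.665 uN/um


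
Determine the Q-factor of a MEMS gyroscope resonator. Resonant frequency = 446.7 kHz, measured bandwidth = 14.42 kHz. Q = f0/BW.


Step 1: Q = f0 / bandwidth
Step 2: Q = 446.7 / 14.42
Q = 31.0


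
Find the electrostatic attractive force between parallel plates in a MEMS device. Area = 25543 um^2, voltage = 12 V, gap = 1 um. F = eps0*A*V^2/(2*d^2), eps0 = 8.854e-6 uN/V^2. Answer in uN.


Step 1: Identify parameters.
eps0 = 8.854e-6 uN/V^2, A = 25543 um^2, V = 12 V, d = 1 um
Step 2: Compute V^2 = 12^2 = 144
Step 3: Compute d^2 = 1^2 = 1
Step 4: F = 0.5 * 8.854e-6 * 25543 * 144 / 1
F = 16.283 uN


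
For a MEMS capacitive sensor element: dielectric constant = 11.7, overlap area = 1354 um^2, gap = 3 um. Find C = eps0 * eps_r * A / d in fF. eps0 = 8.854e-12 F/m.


Step 1: Convert area to m^2: A = 1354e-12 m^2
Step 2: Convert gap to m: d = 3e-6 m
Step 3: C = eps0 * eps_r * A / d
C = 8.854e-12 * 11.7 * 1354e-12 / 3e-6
Step 4: Convert to fF (multiply by 1e15).
C = 46.75 fF


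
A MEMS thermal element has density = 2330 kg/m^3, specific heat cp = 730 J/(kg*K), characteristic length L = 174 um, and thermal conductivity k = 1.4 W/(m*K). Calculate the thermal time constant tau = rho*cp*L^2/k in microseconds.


Step 1: Convert L to m: L = 174e-6 m
Step 2: L^2 = (174e-6)^2 = 3.0276e-08 m^2
Step 3: tau = 2330 * 730 * 3.0276e-08 / 1.4 = 3.678317743e-02 s
Step 4: Convert to microseconds (multiply by 1e6).
tau = 36783.177 us


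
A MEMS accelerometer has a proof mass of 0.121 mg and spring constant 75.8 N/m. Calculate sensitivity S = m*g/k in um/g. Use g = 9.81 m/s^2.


Step 1: Convert mass: m = 0.121 mg = 1.21e-07 kg
Step 2: S = m * g / k = 1.21e-07 * 9.81 / 75.8
Step 3: S = 1.57e-08 m/g
Step 4: Convert to um/g: S = 0.016 um/g


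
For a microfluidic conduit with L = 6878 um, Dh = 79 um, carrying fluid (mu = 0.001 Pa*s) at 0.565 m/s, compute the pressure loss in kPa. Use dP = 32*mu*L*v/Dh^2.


Step 1: Convert to SI: L = 6878e-6 m, Dh = 79e-6 m
Step 2: dP = 32 * 0.001 * 6878e-6 * 0.565 / (79e-6)^2
Step 3: dP = 19925.37 Pa
Step 4: Convert to kPa: dP = 19.93 kPa


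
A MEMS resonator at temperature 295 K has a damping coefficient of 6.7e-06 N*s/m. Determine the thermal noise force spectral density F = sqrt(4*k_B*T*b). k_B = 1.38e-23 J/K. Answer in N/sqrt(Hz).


Step 1: Compute 4 * k_B * T * b
= 4 * 1.38e-23 * 295 * 6.7e-06
= 1.0910e-25 N^2/Hz
Step 2: F_noise = sqrt(1.0910e-25)
F_noise = 3.30e-13 N/sqrt(Hz)


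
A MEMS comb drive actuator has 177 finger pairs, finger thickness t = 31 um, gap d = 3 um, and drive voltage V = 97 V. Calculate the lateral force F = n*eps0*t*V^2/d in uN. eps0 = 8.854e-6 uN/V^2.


Step 1: Parameters: n=177, eps0=8.854e-6 uN/V^2, t=31 um, V=97 V, d=3 um
Step 2: V^2 = 9409
Step 3: F = 177 * 8.854e-6 * 31 * 9409 / 3
F = 152.369 uN


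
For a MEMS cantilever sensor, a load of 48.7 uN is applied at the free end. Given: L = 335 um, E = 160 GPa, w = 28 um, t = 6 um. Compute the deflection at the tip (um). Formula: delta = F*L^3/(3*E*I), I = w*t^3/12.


Step 1: Calculate the second moment of area.
I = w * t^3 / 12 = 28 * 6^3 / 12 = 504.0 um^4
Step 2: Convert E to consistent units (1 GPa = 1000 uN/um^2).
E = 160 GPa = 160000 uN/um^2
Step 3: Calculate tip deflection.
delta = F * L^3 / (3 * E * I)
delta = 48.7 * 335^3 / (3 * 160000 * 504.0)
delta = 7.5682 um


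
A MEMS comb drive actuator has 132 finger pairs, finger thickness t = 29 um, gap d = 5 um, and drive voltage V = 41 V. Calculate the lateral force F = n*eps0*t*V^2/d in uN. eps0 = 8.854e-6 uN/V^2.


Step 1: Parameters: n=132, eps0=8.854e-6 uN/V^2, t=29 um, V=41 V, d=5 um
Step 2: V^2 = 1681
Step 3: F = 132 * 8.854e-6 * 29 * 1681 / 5
F = 11.395 uN


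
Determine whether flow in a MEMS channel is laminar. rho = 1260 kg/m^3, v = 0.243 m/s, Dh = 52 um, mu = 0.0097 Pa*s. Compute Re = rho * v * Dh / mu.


Step 1: Convert Dh to meters: Dh = 52e-6 m
Step 2: Re = rho * v * Dh / mu
Re = 1260 * 0.243 * 52e-6 / 0.0097
Re = 1.641
Since Re = 1.641 is below ~2300, the flow is laminar.


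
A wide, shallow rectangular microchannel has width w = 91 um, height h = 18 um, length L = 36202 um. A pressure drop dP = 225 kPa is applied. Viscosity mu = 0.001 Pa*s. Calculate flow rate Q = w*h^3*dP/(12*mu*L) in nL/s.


Step 1: Convert all dimensions to SI (meters).
w = 91e-6 m, h = 18e-6 m, L = 36202e-6 m, dP = 225e3 Pa
Step 2: Q = w * h^3 * dP / (12 * mu * L)
Q = 91e-6 * (18e-6)^3 * 225e3 / (12 * 0.001 * 36202e-6) = 2.748702e-10 m^3/s
Step 3: Convert Q from m^3/s to nL/s (1 m^3 = 1e12 nL, so multiply by 1e12).
Q = 274.87 nL/s


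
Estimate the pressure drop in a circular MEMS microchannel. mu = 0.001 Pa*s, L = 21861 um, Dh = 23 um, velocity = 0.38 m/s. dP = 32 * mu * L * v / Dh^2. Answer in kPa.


Step 1: Convert to SI: L = 21861e-6 m, Dh = 23e-6 m
Step 2: dP = 32 * 0.001 * 21861e-6 * 0.38 / (23e-6)^2
Step 3: dP = 502513.72 Pa
Step 4: Convert to kPa: dP = 502.51 kPa


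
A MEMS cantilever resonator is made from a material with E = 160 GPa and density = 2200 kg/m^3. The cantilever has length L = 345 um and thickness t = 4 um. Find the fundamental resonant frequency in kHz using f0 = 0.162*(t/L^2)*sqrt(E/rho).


Step 1: Convert units to SI.
t_SI = 4e-6 m, L_SI = 345e-6 m
Step 2: Calculate sqrt(E/rho).
sqrt(160e9 / 2200) = 8528.03 m/s
Step 3: Compute f0.
f0 = 0.162 * 4e-6 / (345e-6)^2 * 8528.03 = 46428.6 Hz = 46.43 kHz


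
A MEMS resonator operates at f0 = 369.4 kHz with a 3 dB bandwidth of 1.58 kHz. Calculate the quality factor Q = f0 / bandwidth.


Step 1: Q = f0 / bandwidth
Step 2: Q = 369.4 / 1.58
Q = 233.8


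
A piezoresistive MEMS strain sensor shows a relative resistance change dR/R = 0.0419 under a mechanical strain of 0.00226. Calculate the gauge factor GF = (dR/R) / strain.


Step 1: Identify values.
dR/R = 0.0419, strain = 0.00226
Step 2: GF = (dR/R) / strain = 0.0419 / 0.00226
GF = 18.5


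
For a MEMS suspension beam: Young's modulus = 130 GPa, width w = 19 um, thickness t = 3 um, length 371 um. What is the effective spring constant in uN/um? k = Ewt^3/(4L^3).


Step 1: Convert E to consistent units (1 GPa = 1000 uN/um^2).
E = 130 GPa = 130000 uN/um^2
Step 2: Compute t^3 = 3^3 = 27
Step 3: Compute L^3 = 371^3 = 51064811
Step 4: k = 130000 * 19 * 27 / (4 * 51064811)
k = 0.3265 uN/um


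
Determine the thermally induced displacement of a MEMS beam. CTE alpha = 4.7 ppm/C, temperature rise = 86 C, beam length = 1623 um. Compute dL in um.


Step 1: Convert CTE: alpha = 4.7 ppm/C = 4.7e-6 /C
Step 2: dL = 4.7e-6 * 86 * 1623
dL = 0.656 um


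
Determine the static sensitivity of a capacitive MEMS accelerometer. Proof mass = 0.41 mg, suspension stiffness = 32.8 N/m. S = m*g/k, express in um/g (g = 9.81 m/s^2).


Step 1: Convert mass: m = 0.41 mg = 4.10e-07 kg
Step 2: S = m * g / k = 4.10e-07 * 9.81 / 32.8
Step 3: S = 1.23e-07 m/g
Step 4: Convert to um/g: S = 0.123 um/g


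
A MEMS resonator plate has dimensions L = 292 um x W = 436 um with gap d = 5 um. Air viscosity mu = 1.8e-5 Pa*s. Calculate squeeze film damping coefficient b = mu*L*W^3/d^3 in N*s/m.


Step 1: Convert to SI.
L = 292e-6 m, W = 436e-6 m, d = 5e-6 m
Step 2: W^3 = (436e-6)^3 = 8.29e-11 m^3
Step 3: d^3 = (5e-6)^3 = 1.25e-16 m^3
Step 4: b = 1.8e-5 * 292e-6 * 8.29e-11 / 1.25e-16
b = 3.49e-03 N*s/m


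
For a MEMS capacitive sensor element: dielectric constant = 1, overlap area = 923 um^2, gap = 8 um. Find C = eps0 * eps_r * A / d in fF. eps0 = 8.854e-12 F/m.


Step 1: Convert area to m^2: A = 923e-12 m^2
Step 2: Convert gap to m: d = 8e-6 m
Step 3: C = eps0 * eps_r * A / d
C = 8.854e-12 * 1 * 923e-12 / 8e-6
Step 4: Convert to fF (multiply by 1e15).
C = 1.02 fF


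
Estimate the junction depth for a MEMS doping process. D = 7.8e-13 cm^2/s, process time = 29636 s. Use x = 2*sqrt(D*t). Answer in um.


Step 1: Compute D*t = 7.8e-13 * 29636 = 2.311608e-08 cm^2
Step 2: sqrt(D*t) = 1.5204e-04 cm
Step 3: x = 2 * 1.5204e-04 cm = 3.0408e-04 cm
Step 4: Convert to um (1 cm = 1e4 um): x = 3.041 um


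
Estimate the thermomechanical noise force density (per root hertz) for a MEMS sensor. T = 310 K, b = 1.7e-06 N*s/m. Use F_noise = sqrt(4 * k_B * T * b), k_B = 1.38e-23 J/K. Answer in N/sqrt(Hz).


Step 1: Compute 4 * k_B * T * b
= 4 * 1.38e-23 * 310 * 1.7e-06
= 2.9090e-26 N^2/Hz
Step 2: F_noise = sqrt(2.9090e-26)
F_noise = 1.71e-13 N/sqrt(Hz)


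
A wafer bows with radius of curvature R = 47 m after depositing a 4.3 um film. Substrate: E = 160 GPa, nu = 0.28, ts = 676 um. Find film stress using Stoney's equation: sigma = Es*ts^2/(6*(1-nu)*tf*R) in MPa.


Step 1: Compute numerator: Es * ts^2 = 160 * 676^2 = 73116160 (GPa*um^2)
Step 2: Compute denominator (R in um): 6*(1-nu)*tf*R = 6*0.72*4.3*47e6 = 873072000.0 (um^2)
Step 3: sigma (GPa) = 73116160 / 873072000.0 = 8.3746e-02 GPa
Step 4: Convert to MPa (x1000): sigma = 83.7 MPa


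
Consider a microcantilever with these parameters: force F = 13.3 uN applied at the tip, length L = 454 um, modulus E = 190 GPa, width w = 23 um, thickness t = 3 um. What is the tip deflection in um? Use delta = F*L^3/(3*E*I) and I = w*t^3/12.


Step 1: Calculate the second moment of area.
I = w * t^3 / 12 = 23 * 3^3 / 12 = 51.75 um^4
Step 2: Convert E to consistent units (1 GPa = 1000 uN/um^2).
E = 190 GPa = 190000 uN/um^2
Step 3: Calculate tip deflection.
delta = F * L^3 / (3 * E * I)
delta = 13.3 * 454^3 / (3 * 190000 * 51.75)
delta = 42.1924 um


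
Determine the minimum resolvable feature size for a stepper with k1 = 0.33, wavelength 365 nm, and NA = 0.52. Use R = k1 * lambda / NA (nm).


Step 1: Identify values: k1 = 0.33, lambda = 365 nm, NA = 0.52
Step 2: R = k1 * lambda / NA
R = 0.33 * 365 / 0.52
R = 231.6 nm


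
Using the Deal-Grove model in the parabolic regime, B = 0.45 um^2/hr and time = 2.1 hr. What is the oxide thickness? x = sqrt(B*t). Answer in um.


Step 1: Compute B*t = 0.45 * 2.1 = 0.945
Step 2: x = sqrt(0.945)
x = 0.972 um


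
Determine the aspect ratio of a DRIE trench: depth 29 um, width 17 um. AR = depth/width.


Step 1: AR = depth / width
Step 2: AR = 29 / 17
AR = 1.7


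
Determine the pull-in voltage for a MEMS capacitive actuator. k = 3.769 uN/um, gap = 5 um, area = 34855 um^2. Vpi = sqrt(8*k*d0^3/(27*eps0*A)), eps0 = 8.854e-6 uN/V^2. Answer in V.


Step 1: Compute numerator: 8 * k * d0^3 = 8 * 3.769 * 5^3 = 3769.0
Step 2: Compute denominator: 27 * eps0 * A = 27 * 8.854e-6 * 34855 = 8.332367
Step 3: Vpi = sqrt(3769.0 / 8.332367)
Vpi = 21.27 V


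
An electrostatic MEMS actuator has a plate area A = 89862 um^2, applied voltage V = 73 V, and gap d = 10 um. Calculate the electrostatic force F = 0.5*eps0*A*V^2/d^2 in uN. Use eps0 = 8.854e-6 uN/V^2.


Step 1: Identify parameters.
eps0 = 8.854e-6 uN/V^2, A = 89862 um^2, V = 73 V, d = 10 um
Step 2: Compute V^2 = 73^2 = 5329
Step 3: Compute d^2 = 10^2 = 100
Step 4: F = 0.5 * 8.854e-6 * 89862 * 5329 / 100
F = 21.2 uN


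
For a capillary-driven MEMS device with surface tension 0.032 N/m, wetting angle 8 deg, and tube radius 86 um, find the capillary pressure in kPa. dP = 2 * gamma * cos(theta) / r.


Step 1: cos(8 deg) = 0.9903
Step 2: Convert r to m: r = 86e-6 m
Step 3: dP = 2 * 0.032 * 0.9903 / 86e-6 = 737.0 Pa
Step 4: Convert Pa to kPa (divide by 1000).
dP = 0.74 kPa


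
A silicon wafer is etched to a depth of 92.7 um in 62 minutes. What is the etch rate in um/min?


Step 1: Etch rate = depth / time
Step 2: rate = 92.7 / 62
rate = 1.495 um/min


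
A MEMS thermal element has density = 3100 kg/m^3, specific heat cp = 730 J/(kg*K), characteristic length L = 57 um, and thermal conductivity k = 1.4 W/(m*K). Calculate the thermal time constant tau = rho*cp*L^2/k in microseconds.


Step 1: Convert L to m: L = 57e-6 m
Step 2: L^2 = (57e-6)^2 = 3.249e-09 m^2
Step 3: tau = 3100 * 730 * 3.249e-09 / 1.4 = 5.25177643e-03 s
Step 4: Convert to microseconds (multiply by 1e6).
tau = 5251.776 us


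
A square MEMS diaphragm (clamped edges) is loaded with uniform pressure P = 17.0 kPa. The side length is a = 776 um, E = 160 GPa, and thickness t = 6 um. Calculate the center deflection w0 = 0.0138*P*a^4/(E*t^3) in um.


Step 1: Convert pressure to compatible units (E is in GPa, so P in GPa).
P = 17.0 kPa = 17.0e-6 GPa
Step 2: Compute numerator: 0.0138 * P * a^4.
a^4 = 776^4 = 362615934976
numerator = 0.0138 * 17.0e-6 * 362615934976 = 8.50697e+04
Step 3: Compute denominator: E * t^3 = 160 * 6^3 = 34560
Step 4: w0 = numerator / denominator = 8.50697e+04 / 34560 = 2.4615 um


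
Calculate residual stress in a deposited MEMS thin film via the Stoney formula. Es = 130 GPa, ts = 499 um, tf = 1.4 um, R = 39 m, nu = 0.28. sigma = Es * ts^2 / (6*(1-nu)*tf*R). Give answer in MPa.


Step 1: Compute numerator: Es * ts^2 = 130 * 499^2 = 32370130 (GPa*um^2)
Step 2: Compute denominator (R in um): 6*(1-nu)*tf*R = 6*0.72*1.4*39e6 = 235872000.0 (um^2)
Step 3: sigma (GPa) = 32370130 / 235872000.0 = 1.37236e-01 GPa
Step 4: Convert to MPa (x1000): sigma = 137.2 MPa


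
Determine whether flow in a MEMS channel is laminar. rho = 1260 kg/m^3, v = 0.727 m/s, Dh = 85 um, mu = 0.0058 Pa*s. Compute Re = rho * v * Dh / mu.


Step 1: Convert Dh to meters: Dh = 85e-6 m
Step 2: Re = rho * v * Dh / mu
Re = 1260 * 0.727 * 85e-6 / 0.0058
Re = 13.424
Since Re = 13.424 is below ~2300, the flow is laminar.


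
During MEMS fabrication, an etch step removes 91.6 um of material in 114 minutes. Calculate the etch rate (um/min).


Step 1: Etch rate = depth / time
Step 2: rate = 91.6 / 114
rate = 0.804 um/min


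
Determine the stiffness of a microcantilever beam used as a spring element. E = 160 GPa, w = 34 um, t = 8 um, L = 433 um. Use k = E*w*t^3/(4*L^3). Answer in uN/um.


Step 1: Convert E to consistent units (1 GPa = 1000 uN/um^2).
E = 160 GPa = 160000 uN/um^2
Step 2: Compute t^3 = 8^3 = 512
Step 3: Compute L^3 = 433^3 = 81182737
Step 4: k = 160000 * 34 * 512 / (4 * 81182737)
k = 8.5772 uN/um


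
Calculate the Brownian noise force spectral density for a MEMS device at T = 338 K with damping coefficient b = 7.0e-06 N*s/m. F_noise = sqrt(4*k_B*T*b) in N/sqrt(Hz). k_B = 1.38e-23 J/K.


Step 1: Compute 4 * k_B * T * b
= 4 * 1.38e-23 * 338 * 7.0e-06
= 1.3060e-25 N^2/Hz
Step 2: F_noise = sqrt(1.3060e-25)
F_noise = 3.61e-13 N/sqrt(Hz)


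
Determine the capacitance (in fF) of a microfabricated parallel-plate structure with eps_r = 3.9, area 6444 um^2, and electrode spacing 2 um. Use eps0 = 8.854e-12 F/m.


Step 1: Convert area to m^2: A = 6444e-12 m^2
Step 2: Convert gap to m: d = 2e-6 m
Step 3: C = eps0 * eps_r * A / d
C = 8.854e-12 * 3.9 * 6444e-12 / 2e-6
Step 4: Convert to fF (multiply by 1e15).
C = 111.26 fF


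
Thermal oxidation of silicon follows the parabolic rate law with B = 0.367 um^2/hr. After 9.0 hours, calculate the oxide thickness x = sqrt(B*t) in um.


Step 1: Compute B*t = 0.367 * 9.0 = 3.303
Step 2: x = sqrt(3.303)
x = 1.817 um


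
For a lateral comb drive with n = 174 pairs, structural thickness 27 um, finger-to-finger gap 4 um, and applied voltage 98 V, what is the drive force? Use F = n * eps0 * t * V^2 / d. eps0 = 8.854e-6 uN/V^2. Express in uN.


Step 1: Parameters: n=174, eps0=8.854e-6 uN/V^2, t=27 um, V=98 V, d=4 um
Step 2: V^2 = 9604
Step 3: F = 174 * 8.854e-6 * 27 * 9604 / 4
F = 99.872 uN


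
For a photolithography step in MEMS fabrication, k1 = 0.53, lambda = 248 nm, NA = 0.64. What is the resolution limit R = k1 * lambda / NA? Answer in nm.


Step 1: Identify values: k1 = 0.53, lambda = 248 nm, NA = 0.64
Step 2: R = k1 * lambda / NA
R = 0.53 * 248 / 0.64
R = 205.4 nm


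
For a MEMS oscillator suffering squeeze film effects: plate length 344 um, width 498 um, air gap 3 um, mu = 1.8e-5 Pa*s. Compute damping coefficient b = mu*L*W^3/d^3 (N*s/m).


Step 1: Convert to SI.
L = 344e-6 m, W = 498e-6 m, d = 3e-6 m
Step 2: W^3 = (498e-6)^3 = 1.24e-10 m^3
Step 3: d^3 = (3e-6)^3 = 2.70e-17 m^3
Step 4: b = 1.8e-5 * 344e-6 * 1.24e-10 / 2.70e-17
b = 2.83e-02 N*s/m


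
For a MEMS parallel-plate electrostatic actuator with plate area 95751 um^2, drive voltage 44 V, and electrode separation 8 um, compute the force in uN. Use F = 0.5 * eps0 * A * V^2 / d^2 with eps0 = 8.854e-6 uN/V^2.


Step 1: Identify parameters.
eps0 = 8.854e-6 uN/V^2, A = 95751 um^2, V = 44 V, d = 8 um
Step 2: Compute V^2 = 44^2 = 1936
Step 3: Compute d^2 = 8^2 = 64
Step 4: F = 0.5 * 8.854e-6 * 95751 * 1936 / 64
F = 12.823 uN


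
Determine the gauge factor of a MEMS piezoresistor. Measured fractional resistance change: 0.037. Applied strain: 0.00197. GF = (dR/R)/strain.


Step 1: Identify values.
dR/R = 0.037, strain = 0.00197
Step 2: GF = (dR/R) / strain = 0.037 / 0.00197
GF = 18.8


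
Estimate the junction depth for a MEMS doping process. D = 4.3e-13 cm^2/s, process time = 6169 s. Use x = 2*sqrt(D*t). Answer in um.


Step 1: Compute D*t = 4.3e-13 * 6169 = 2.65267e-09 cm^2
Step 2: sqrt(D*t) = 5.1504e-05 cm
Step 3: x = 2 * 5.1504e-05 cm = 1.03008e-04 cm
Step 4: Convert to um (1 cm = 1e4 um): x = 1.03 um


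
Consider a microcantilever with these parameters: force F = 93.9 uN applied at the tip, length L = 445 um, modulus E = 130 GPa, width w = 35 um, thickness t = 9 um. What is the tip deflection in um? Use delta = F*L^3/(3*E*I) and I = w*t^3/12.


Step 1: Calculate the second moment of area.
I = w * t^3 / 12 = 35 * 9^3 / 12 = 2126.25 um^4
Step 2: Convert E to consistent units (1 GPa = 1000 uN/um^2).
E = 130 GPa = 130000 uN/um^2
Step 3: Calculate tip deflection.
delta = F * L^3 / (3 * E * I)
delta = 93.9 * 445^3 / (3 * 130000 * 2126.25)
delta = 9.9785 um


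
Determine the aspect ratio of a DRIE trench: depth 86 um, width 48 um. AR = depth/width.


Step 1: AR = depth / width
Step 2: AR = 86 / 48
AR = 1.8


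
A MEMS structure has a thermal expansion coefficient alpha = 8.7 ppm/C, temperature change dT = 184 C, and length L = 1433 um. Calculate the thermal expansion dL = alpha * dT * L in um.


Step 1: Convert CTE: alpha = 8.7 ppm/C = 8.7e-6 /C
Step 2: dL = 8.7e-6 * 184 * 1433
dL = 2.2939 um


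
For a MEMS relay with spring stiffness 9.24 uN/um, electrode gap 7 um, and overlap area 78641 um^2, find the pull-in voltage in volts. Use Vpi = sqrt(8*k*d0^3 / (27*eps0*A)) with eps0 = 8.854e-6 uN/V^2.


Step 1: Compute numerator: 8 * k * d0^3 = 8 * 9.24 * 7^3 = 25354.56
Step 2: Compute denominator: 27 * eps0 * A = 27 * 8.854e-6 * 78641 = 18.79976
Step 3: Vpi = sqrt(25354.56 / 18.79976)
Vpi = 36.72 V


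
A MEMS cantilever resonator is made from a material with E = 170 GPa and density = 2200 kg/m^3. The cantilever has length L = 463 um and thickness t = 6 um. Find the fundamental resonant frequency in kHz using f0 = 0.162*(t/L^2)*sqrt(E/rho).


Step 1: Convert units to SI.
t_SI = 6e-6 m, L_SI = 463e-6 m
Step 2: Calculate sqrt(E/rho).
sqrt(170e9 / 2200) = 8790.49 m/s
Step 3: Compute f0.
f0 = 0.162 * 6e-6 / (463e-6)^2 * 8790.49 = 39858.2 Hz = 39.86 kHz


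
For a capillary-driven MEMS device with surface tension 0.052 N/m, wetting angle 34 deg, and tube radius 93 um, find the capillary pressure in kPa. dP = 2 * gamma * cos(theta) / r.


Step 1: cos(34 deg) = 0.829
Step 2: Convert r to m: r = 93e-6 m
Step 3: dP = 2 * 0.052 * 0.829 / 93e-6 = 927.1 Pa
Step 4: Convert Pa to kPa (divide by 1000).
dP = 0.93 kPa


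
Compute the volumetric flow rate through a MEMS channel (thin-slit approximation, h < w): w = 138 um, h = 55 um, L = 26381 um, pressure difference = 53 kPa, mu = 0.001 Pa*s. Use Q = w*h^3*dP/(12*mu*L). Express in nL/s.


Step 1: Convert all dimensions to SI (meters).
w = 138e-6 m, h = 55e-6 m, L = 26381e-6 m, dP = 53e3 Pa
Step 2: Q = w * h^3 * dP / (12 * mu * L)
Q = 138e-6 * (55e-6)^3 * 53e3 / (12 * 0.001 * 26381e-6) = 3.84388622e-09 m^3/s
Step 3: Convert Q from m^3/s to nL/s (1 m^3 = 1e12 nL, so multiply by 1e12).
Q = 3843.886 nL/s


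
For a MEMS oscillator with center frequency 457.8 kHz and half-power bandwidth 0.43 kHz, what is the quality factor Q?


Step 1: Q = f0 / bandwidth
Step 2: Q = 457.8 / 0.43
Q = 1064.7


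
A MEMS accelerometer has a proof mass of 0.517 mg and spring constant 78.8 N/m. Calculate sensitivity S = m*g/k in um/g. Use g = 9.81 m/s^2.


Step 1: Convert mass: m = 0.517 mg = 5.17e-07 kg
Step 2: S = m * g / k = 5.17e-07 * 9.81 / 78.8
Step 3: S = 6.44e-08 m/g
Step 4: Convert to um/g: S = 0.064 um/g


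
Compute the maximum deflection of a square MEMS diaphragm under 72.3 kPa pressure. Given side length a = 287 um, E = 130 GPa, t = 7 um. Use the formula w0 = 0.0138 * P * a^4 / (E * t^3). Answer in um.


Step 1: Convert pressure to compatible units (E is in GPa, so P in GPa).
P = 72.3 kPa = 72.3e-6 GPa
Step 2: Compute numerator: 0.0138 * P * a^4.
a^4 = 287^4 = 6784652161
numerator = 0.0138 * 72.3e-6 * 6784652161 = 6.76932e+03
Step 3: Compute denominator: E * t^3 = 130 * 7^3 = 44590
Step 4: w0 = numerator / denominator = 6.76932e+03 / 44590 = 0.1518 um


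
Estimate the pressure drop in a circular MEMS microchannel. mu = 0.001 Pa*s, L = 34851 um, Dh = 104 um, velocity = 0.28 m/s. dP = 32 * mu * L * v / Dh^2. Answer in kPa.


Step 1: Convert to SI: L = 34851e-6 m, Dh = 104e-6 m
Step 2: dP = 32 * 0.001 * 34851e-6 * 0.28 / (104e-6)^2
Step 3: dP = 28870.65 Pa
Step 4: Convert to kPa: dP = 28.87 kPa


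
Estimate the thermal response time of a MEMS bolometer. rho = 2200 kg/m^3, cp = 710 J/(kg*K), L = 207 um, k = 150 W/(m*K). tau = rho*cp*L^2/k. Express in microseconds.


Step 1: Convert L to m: L = 207e-6 m
Step 2: L^2 = (207e-6)^2 = 4.2849e-08 m^2
Step 3: tau = 2200 * 710 * 4.2849e-08 / 150 = 4.4620092e-04 s
Step 4: Convert to microseconds (multiply by 1e6).
tau = 446.201 us


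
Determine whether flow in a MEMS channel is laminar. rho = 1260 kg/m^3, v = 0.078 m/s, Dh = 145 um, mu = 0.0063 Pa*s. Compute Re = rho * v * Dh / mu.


Step 1: Convert Dh to meters: Dh = 145e-6 m
Step 2: Re = rho * v * Dh / mu
Re = 1260 * 0.078 * 145e-6 / 0.0063
Re = 2.262
Since Re = 2.262 is below ~2300, the flow is laminar.


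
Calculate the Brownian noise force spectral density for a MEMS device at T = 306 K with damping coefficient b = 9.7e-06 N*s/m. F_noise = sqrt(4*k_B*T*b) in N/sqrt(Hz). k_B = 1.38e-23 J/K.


Step 1: Compute 4 * k_B * T * b
= 4 * 1.38e-23 * 306 * 9.7e-06
= 1.6384e-25 N^2/Hz
Step 2: F_noise = sqrt(1.6384e-25)
F_noise = 4.05e-13 N/sqrt(Hz)


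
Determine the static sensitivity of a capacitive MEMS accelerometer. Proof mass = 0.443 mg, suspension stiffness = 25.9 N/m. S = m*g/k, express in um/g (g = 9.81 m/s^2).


Step 1: Convert mass: m = 0.443 mg = 4.43e-07 kg
Step 2: S = m * g / k = 4.43e-07 * 9.81 / 25.9
Step 3: S = 1.68e-07 m/g
Step 4: Convert to um/g: S = 0.168 um/g


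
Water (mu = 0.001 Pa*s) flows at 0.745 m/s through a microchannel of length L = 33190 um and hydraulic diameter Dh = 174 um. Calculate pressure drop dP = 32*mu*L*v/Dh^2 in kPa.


Step 1: Convert to SI: L = 33190e-6 m, Dh = 174e-6 m
Step 2: dP = 32 * 0.001 * 33190e-6 * 0.745 / (174e-6)^2
Step 3: dP = 26134.55 Pa
Step 4: Convert to kPa: dP = 26.13 kPa


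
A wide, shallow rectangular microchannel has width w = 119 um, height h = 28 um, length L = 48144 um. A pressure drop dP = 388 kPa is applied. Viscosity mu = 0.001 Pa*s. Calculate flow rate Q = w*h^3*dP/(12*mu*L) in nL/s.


Step 1: Convert all dimensions to SI (meters).
w = 119e-6 m, h = 28e-6 m, L = 48144e-6 m, dP = 388e3 Pa
Step 2: Q = w * h^3 * dP / (12 * mu * L)
Q = 119e-6 * (28e-6)^3 * 388e3 / (12 * 0.001 * 48144e-6) = 1.75440301e-09 m^3/s
Step 3: Convert Q from m^3/s to nL/s (1 m^3 = 1e12 nL, so multiply by 1e12).
Q = 1754.403 nL/s


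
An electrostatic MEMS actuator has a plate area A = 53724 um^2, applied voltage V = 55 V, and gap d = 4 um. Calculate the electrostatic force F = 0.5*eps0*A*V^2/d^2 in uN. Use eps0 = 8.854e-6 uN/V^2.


Step 1: Identify parameters.
eps0 = 8.854e-6 uN/V^2, A = 53724 um^2, V = 55 V, d = 4 um
Step 2: Compute V^2 = 55^2 = 3025
Step 3: Compute d^2 = 4^2 = 16
Step 4: F = 0.5 * 8.854e-6 * 53724 * 3025 / 16
F = 44.966 uN


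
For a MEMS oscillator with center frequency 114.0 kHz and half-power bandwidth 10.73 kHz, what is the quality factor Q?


Step 1: Q = f0 / bandwidth
Step 2: Q = 114.0 / 10.73
Q = 10.6


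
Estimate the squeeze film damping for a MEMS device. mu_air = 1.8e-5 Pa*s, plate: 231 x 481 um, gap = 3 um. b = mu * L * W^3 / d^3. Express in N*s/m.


Step 1: Convert to SI.
L = 231e-6 m, W = 481e-6 m, d = 3e-6 m
Step 2: W^3 = (481e-6)^3 = 1.11e-10 m^3
Step 3: d^3 = (3e-6)^3 = 2.70e-17 m^3
Step 4: b = 1.8e-5 * 231e-6 * 1.11e-10 / 2.70e-17
b = 1.71e-02 N*s/m


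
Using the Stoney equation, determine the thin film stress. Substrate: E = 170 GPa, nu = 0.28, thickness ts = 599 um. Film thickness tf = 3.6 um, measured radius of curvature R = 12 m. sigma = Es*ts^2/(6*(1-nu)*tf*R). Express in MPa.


Step 1: Compute numerator: Es * ts^2 = 170 * 599^2 = 60996170 (GPa*um^2)
Step 2: Compute denominator (R in um): 6*(1-nu)*tf*R = 6*0.72*3.6*12e6 = 186624000.0 (um^2)
Step 3: sigma (GPa) = 60996170 / 186624000.0 = 3.2684e-01 GPa
Step 4: Convert to MPa (x1000): sigma = 326.8 MPa


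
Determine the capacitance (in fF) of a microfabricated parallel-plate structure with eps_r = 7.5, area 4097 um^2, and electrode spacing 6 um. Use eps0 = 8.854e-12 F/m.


Step 1: Convert area to m^2: A = 4097e-12 m^2
Step 2: Convert gap to m: d = 6e-6 m
Step 3: C = eps0 * eps_r * A / d
C = 8.854e-12 * 7.5 * 4097e-12 / 6e-6
Step 4: Convert to fF (multiply by 1e15).
C = 45.34 fF


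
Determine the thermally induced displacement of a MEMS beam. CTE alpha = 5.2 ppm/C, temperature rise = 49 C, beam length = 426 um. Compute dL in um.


Step 1: Convert CTE: alpha = 5.2 ppm/C = 5.2e-6 /C
Step 2: dL = 5.2e-6 * 49 * 426
dL = 0.1085 um


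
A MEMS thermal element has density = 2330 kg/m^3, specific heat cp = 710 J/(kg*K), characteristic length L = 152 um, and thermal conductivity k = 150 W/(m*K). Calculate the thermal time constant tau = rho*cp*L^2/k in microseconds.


Step 1: Convert L to m: L = 152e-6 m
Step 2: L^2 = (152e-6)^2 = 2.3104e-08 m^2
Step 3: tau = 2330 * 710 * 2.3104e-08 / 150 = 2.5480631e-04 s
Step 4: Convert to microseconds (multiply by 1e6).
tau = 254.806 us


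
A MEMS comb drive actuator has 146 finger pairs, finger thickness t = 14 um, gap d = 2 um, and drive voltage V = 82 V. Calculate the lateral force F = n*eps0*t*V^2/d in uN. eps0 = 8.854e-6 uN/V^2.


Step 1: Parameters: n=146, eps0=8.854e-6 uN/V^2, t=14 um, V=82 V, d=2 um
Step 2: V^2 = 6724
Step 3: F = 146 * 8.854e-6 * 14 * 6724 / 2
F = 60.844 uN


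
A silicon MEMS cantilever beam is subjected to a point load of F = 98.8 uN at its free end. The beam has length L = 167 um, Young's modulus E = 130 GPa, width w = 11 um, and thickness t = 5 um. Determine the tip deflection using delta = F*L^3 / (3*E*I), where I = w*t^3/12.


Step 1: Calculate the second moment of area.
I = w * t^3 / 12 = 11 * 5^3 / 12 = 114.5833 um^4
Step 2: Convert E to consistent units (1 GPa = 1000 uN/um^2).
E = 130 GPa = 130000 uN/um^2
Step 3: Calculate tip deflection.
delta = F * L^3 / (3 * E * I)
delta = 98.8 * 167^3 / (3 * 130000 * 114.5833)
delta = 10.2972 um


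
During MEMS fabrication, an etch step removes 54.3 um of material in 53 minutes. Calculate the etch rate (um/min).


Step 1: Etch rate = depth / time
Step 2: rate = 54.3 / 53
rate = 1.025 um/min


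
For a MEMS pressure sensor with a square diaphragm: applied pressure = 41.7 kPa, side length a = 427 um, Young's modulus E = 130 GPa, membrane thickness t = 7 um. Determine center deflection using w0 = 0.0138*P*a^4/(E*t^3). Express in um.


Step 1: Convert pressure to compatible units (E is in GPa, so P in GPa).
P = 41.7 kPa = 41.7e-6 GPa
Step 2: Compute numerator: 0.0138 * P * a^4.
a^4 = 427^4 = 33243864241
numerator = 0.0138 * 41.7e-6 * 33243864241 = 1.9131e+04
Step 3: Compute denominator: E * t^3 = 130 * 7^3 = 44590
Step 4: w0 = numerator / denominator = 1.9131e+04 / 44590 = 0.429 um


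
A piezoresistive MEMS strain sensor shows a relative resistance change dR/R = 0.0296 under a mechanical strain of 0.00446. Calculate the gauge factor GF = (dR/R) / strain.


Step 1: Identify values.
dR/R = 0.0296, strain = 0.00446
Step 2: GF = (dR/R) / strain = 0.0296 / 0.00446
GF = 6.6


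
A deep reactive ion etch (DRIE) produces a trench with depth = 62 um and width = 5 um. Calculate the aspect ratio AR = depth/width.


Step 1: AR = depth / width
Step 2: AR = 62 / 5
AR = 12.4


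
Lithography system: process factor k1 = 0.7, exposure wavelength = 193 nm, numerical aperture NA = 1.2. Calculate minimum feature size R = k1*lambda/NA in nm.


Step 1: Identify values: k1 = 0.7, lambda = 193 nm, NA = 1.2
Step 2: R = k1 * lambda / NA
R = 0.7 * 193 / 1.2
R = 112.6 nm


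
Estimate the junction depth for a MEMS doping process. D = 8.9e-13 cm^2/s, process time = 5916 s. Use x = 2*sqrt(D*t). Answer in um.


Step 1: Compute D*t = 8.9e-13 * 5916 = 5.26524e-09 cm^2
Step 2: sqrt(D*t) = 7.2562e-05 cm
Step 3: x = 2 * 7.2562e-05 cm = 1.45124e-04 cm
Step 4: Convert to um (1 cm = 1e4 um): x = 1.451 um


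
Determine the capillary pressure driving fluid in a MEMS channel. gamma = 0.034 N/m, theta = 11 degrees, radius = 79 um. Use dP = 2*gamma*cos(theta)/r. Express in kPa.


Step 1: cos(11 deg) = 0.9816
Step 2: Convert r to m: r = 79e-6 m
Step 3: dP = 2 * 0.034 * 0.9816 / 79e-6 = 844.9 Pa
Step 4: Convert Pa to kPa (divide by 1000).
dP = 0.84 kPa


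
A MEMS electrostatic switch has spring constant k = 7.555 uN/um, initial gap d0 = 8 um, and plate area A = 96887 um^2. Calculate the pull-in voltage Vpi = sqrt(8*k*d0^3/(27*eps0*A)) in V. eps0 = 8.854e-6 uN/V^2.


Step 1: Compute numerator: 8 * k * d0^3 = 8 * 7.555 * 8^3 = 30945.28
Step 2: Compute denominator: 27 * eps0 * A = 27 * 8.854e-6 * 96887 = 23.161612
Step 3: Vpi = sqrt(30945.28 / 23.161612)
Vpi = 36.55 V


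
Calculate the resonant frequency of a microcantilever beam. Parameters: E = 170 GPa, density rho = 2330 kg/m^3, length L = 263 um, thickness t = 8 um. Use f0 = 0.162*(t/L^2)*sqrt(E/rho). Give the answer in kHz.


Step 1: Convert units to SI.
t_SI = 8e-6 m, L_SI = 263e-6 m
Step 2: Calculate sqrt(E/rho).
sqrt(170e9 / 2330) = 8541.74 m/s
Step 3: Compute f0.
f0 = 0.162 * 8e-6 / (263e-6)^2 * 8541.74 = 160044.2 Hz = 160.04 kHz


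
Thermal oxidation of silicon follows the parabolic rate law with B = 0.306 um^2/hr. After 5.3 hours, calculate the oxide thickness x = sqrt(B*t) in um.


Step 1: Compute B*t = 0.306 * 5.3 = 1.6218
Step 2: x = sqrt(1.6218)
x = 1.273 um


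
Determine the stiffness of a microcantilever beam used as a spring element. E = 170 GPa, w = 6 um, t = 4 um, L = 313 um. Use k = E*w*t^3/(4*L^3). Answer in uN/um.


Step 1: Convert E to consistent units (1 GPa = 1000 uN/um^2).
E = 170 GPa = 170000 uN/um^2
Step 2: Compute t^3 = 4^3 = 64
Step 3: Compute L^3 = 313^3 = 30664297
Step 4: k = 170000 * 6 * 64 / (4 * 30664297)
k = 0.5322 uN/um


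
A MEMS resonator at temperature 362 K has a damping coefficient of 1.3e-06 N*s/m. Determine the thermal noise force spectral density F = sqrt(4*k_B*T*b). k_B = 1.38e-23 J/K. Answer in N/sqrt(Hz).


Step 1: Compute 4 * k_B * T * b
= 4 * 1.38e-23 * 362 * 1.3e-06
= 2.5977e-26 N^2/Hz
Step 2: F_noise = sqrt(2.5977e-26)
F_noise = 1.61e-13 N/sqrt(Hz)


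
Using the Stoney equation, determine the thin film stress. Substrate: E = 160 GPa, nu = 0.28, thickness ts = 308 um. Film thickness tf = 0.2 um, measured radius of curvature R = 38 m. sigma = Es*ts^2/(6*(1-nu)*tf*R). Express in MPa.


Step 1: Compute numerator: Es * ts^2 = 160 * 308^2 = 15178240 (GPa*um^2)
Step 2: Compute denominator (R in um): 6*(1-nu)*tf*R = 6*0.72*0.2*38e6 = 32832000.0 (um^2)
Step 3: sigma (GPa) = 15178240 / 32832000.0 = 4.623e-01 GPa
Step 4: Convert to MPa (x1000): sigma = 462.3 MPa


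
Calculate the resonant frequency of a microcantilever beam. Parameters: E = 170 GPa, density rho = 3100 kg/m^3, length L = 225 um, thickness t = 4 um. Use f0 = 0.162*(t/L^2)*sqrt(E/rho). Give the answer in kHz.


Step 1: Convert units to SI.
t_SI = 4e-6 m, L_SI = 225e-6 m
Step 2: Calculate sqrt(E/rho).
sqrt(170e9 / 3100) = 7405.32 m/s
Step 3: Compute f0.
f0 = 0.162 * 4e-6 / (225e-6)^2 * 7405.32 = 94788.1 Hz = 94.79 kHz


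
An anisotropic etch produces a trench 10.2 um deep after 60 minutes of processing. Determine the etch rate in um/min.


Step 1: Etch rate = depth / time
Step 2: rate = 10.2 / 60
rate = 0.17 um/min


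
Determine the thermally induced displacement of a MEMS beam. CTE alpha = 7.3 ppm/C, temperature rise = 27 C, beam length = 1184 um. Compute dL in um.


Step 1: Convert CTE: alpha = 7.3 ppm/C = 7.3e-6 /C
Step 2: dL = 7.3e-6 * 27 * 1184
dL = 0.2334 um


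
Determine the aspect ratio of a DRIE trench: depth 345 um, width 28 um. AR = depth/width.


Step 1: AR = depth / width
Step 2: AR = 345 / 28
AR = 12.3


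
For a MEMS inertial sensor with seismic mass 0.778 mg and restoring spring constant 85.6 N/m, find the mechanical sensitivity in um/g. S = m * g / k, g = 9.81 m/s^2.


Step 1: Convert mass: m = 0.778 mg = 7.78e-07 kg
Step 2: S = m * g / k = 7.78e-07 * 9.81 / 85.6
Step 3: S = 8.92e-08 m/g
Step 4: Convert to um/g: S = 0.089 um/g


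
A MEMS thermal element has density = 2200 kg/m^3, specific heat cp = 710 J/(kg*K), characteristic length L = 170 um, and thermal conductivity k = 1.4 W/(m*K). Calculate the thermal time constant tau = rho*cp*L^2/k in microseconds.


Step 1: Convert L to m: L = 170e-6 m
Step 2: L^2 = (170e-6)^2 = 2.89e-08 m^2
Step 3: tau = 2200 * 710 * 2.89e-08 / 1.4 = 3.224414286e-02 s
Step 4: Convert to microseconds (multiply by 1e6).
tau = 32244.143 us


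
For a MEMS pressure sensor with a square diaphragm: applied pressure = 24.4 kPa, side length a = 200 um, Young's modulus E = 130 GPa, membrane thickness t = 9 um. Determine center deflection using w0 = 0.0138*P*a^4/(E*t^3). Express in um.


Step 1: Convert pressure to compatible units (E is in GPa, so P in GPa).
P = 24.4 kPa = 24.4e-6 GPa
Step 2: Compute numerator: 0.0138 * P * a^4.
a^4 = 200^4 = 1600000000
numerator = 0.0138 * 24.4e-6 * 1600000000 = 5.388e+02
Step 3: Compute denominator: E * t^3 = 130 * 9^3 = 94770
Step 4: w0 = numerator / denominator = 5.388e+02 / 94770 = 0.0057 um
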